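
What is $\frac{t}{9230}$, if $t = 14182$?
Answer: $\frac{7091}{4615} \approx 1.5365$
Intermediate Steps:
$\frac{t}{9230} = \frac{14182}{9230} = 14182 \cdot \frac{1}{9230} = \frac{7091}{4615}$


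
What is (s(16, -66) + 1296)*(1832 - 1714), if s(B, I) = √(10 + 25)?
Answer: 152928 + 118*√35 ≈ 1.5363e+5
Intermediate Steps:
s(B, I) = √35
(s(16, -66) + 1296)*(1832 - 1714) = (√35 + 1296)*(1832 - 1714) = (1296 + √35)*118 = 152928 + 118*√35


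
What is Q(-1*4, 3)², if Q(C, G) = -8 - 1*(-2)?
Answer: 36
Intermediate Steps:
Q(C, G) = -6 (Q(C, G) = -8 + 2 = -6)
Q(-1*4, 3)² = (-6)² = 36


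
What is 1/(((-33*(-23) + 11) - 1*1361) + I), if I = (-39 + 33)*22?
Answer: -1/723 ≈ -0.0013831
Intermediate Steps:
I = -132 (I = -6*22 = -132)
1/(((-33*(-23) + 11) - 1*1361) + I) = 1/(((-33*(-23) + 11) - 1*1361) - 132) = 1/(((759 + 11) - 1361) - 132) = 1/((770 - 1361) - 132) = 1/(-591 - 132) = 1/(-723) = -1/723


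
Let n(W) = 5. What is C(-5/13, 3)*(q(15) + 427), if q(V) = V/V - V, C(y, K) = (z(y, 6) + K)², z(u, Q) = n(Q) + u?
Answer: 4047813/169 ≈ 23952.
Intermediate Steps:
z(u, Q) = 5 + u
C(y, K) = (5 + K + y)² (C(y, K) = ((5 + y) + K)² = (5 + K + y)²)
q(V) = 1 - V
C(-5/13, 3)*(q(15) + 427) = (5 + 3 - 5/13)²*((1 - 1*15) + 427) = (5 + 3 - 5*1/13)²*((1 - 15) + 427) = (5 + 3 - 5/13)²*(-14 + 427) = (99/13)²*413 = (9801/169)*413 = 4047813/169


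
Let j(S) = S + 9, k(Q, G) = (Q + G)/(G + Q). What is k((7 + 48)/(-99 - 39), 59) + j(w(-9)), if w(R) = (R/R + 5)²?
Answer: 46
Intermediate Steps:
k(Q, G) = 1 (k(Q, G) = (G + Q)/(G + Q) = 1)
w(R) = 36 (w(R) = (1 + 5)² = 6² = 36)
j(S) = 9 + S
k((7 + 48)/(-99 - 39), 59) + j(w(-9)) = 1 + (9 + 36) = 1 + 45 = 46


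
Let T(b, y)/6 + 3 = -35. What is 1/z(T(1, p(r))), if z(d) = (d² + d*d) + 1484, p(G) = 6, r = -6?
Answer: 1/105452 ≈ 9.4830e-6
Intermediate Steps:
T(b, y) = -228 (T(b, y) = -18 + 6*(-35) = -18 - 210 = -228)
z(d) = 1484 + 2*d² (z(d) = (d² + d²) + 1484 = 2*d² + 1484 = 1484 + 2*d²)
1/z(T(1, p(r))) = 1/(1484 + 2*(-228)²) = 1/(1484 + 2*51984) = 1/(1484 + 103968) = 1/105452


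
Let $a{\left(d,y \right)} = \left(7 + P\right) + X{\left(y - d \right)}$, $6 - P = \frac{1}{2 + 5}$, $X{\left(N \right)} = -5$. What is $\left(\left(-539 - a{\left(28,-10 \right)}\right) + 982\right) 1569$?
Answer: $\frac{4779174}{7} \approx 6.8274 \cdot 10^{5}$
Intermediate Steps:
$P = \frac{41}{7}$ ($P = 6 - \frac{1}{2 + 5} = 6 - \frac{1}{7} = \frac{41}{7} \approx 5.8571$)
$a{\left(d,y \right)} = \frac{55}{7}$ ($a{\left(d,y \right)} = \left(7 + \frac{41}{7}\right) - 5 = \frac{90}{7} - 5 = \frac{55}{7}$)
$\left(\left(-539 - a{\left(28,-10 \right)}\right) + 982\right) 1569 = \left(\left(-539 - \frac{55}{7}\right) + 982\right) 1569 = \left(- \frac{3828}{7} + 982\right) 1569 = \frac{3046}{7} \cdot 1569 = \frac{4779174}{7}$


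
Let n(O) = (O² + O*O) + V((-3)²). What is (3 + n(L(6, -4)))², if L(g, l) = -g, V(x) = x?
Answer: 7056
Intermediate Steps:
n(O) = 9 + 2*O² (n(O) = (O² + O*O) + (-3)² = (O² + O²) + 9 = 2*O² + 9 = 9 + 2*O²)
(3 + n(L(6, -4)))² = (3 + (9 + 2*(-1*6)²))² = (3 + (9 + 2*(-6)²))² = (3 + (9 + 2*36))² = (3 + (9 + 72))² = (3 + 81)² = 84² = 7056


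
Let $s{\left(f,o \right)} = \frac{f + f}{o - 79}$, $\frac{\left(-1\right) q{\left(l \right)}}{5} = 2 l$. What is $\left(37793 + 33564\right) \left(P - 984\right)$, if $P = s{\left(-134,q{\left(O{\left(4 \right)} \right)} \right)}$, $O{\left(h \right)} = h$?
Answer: $- \frac{8336495596}{119} \approx -7.0055 \cdot 10^{7}$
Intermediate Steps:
$q{\left(l \right)} = - 10 l$ ($q{\left(l \right)} = - 5 \cdot 2 l = - 10 l$)
$s{\left(f,o \right)} = \frac{2 f}{-79 + o}$
$P = \frac{268}{119}$ ($P = 2 \left(-134\right) \frac{1}{-79 - 40} = 2 \left(-134\right) \frac{1}{-119} = 2 \left(-134\right) \left(- \frac{1}{119}\right) = \frac{268}{119} \approx 2.2521$)
$\left(37793 + 33564\right) \left(P - 984\right) = \left(37793 + 33564\right) \left(\frac{268}{119} - 984\right) = 71357 \left(- \frac{116828}{119}\right) = - \frac{8336495596}{119}$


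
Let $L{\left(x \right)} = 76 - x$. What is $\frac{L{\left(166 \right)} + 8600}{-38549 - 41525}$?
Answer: $- \frac{4255}{40037} \approx -0.10628$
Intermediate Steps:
$\frac{L{\left(166 \right)} + 8600}{-38549 - 41525} = \frac{\left(76 - 166\right) + 8600}{-38549 - 41525} = \frac{\left(76 - 166\right) + 8600}{-80074} = \left(-90 + 8600\right) \left(- \frac{1}{80074}\right) = 8510 \left(- \frac{1}{80074}\right) = - \frac{4255}{40037}$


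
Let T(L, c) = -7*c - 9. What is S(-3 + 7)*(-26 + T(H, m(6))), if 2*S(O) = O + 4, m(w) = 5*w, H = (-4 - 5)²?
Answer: -980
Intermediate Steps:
H = 81 (H = (-9)² = 81)
T(L, c) = -9 - 7*c
S(O) = 2 + O/2 (S(O) = (O + 4)/2 = (4 + O)/2 = 2 + O/2)
S(-3 + 7)*(-26 + T(H, m(6))) = (2 + (-3 + 7)/2)*(-26 + (-9 - 35*6)) = (2 + (½)*4)*(-26 + (-9 - 7*30)) = (2 + 2)*(-26 + (-9 - 210)) = 4*(-26 - 219) = 4*(-245) = -980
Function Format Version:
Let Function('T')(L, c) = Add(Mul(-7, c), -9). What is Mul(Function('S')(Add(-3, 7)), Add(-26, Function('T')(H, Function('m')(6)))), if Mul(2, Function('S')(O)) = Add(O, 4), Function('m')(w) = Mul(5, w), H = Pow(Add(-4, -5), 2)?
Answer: -980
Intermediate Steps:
H = 81 (H = Pow(-9, 2) = 81)
Function('T')(L, c) = Add(-9, Mul(-7, c))
Function('S')(O) = Add(2, Mul(Rational(1, 2), O)) (Function('S')(O) = Mul(Rational(1, 2), Add(O, 4)) = Mul(Rational(1, 2), Add(4, O)) = Add(2, Mul(Rational(1, 2), O)))
Mul(Function('S')(Add(-3, 7)), Add(-26, Function('T')(H, Function('m')(6)))) = Mul(Add(2, Mul(Rational(1, 2), Add(-3, 7))), Add(-26, Add(-9, Mul(-7, Mul(5, 6))))) = Mul(Add(2, Mul(Rational(1, 2), 4)), Add(-26, Add(-9, Mul(-7, 30)))) = Mul(Add(2, 2), Add(-26, Add(-9, -210))) = Mul(4, Add(-26, -219)) = Mul(4, -245) = -980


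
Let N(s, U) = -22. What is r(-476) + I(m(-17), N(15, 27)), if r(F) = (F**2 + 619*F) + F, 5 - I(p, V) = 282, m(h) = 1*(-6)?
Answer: -68821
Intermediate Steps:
m(h) = -6
I(p, V) = -277 (I(p, V) = 5 - 1*282 = 5 - 282 = -277)
r(F) = F**2 + 620*F
r(-476) + I(m(-17), N(15, 27)) = -476*(620 - 476) - 277 = -476*144 - 277 = -68544 - 277 = -68821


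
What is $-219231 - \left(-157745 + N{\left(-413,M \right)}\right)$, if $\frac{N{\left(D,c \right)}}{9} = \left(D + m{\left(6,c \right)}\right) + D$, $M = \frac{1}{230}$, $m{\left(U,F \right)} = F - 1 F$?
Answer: $-54052$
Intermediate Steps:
$m{\left(U,F \right)} = 0$ ($m{\left(U,F \right)} = F - F = 0$)
$M = \frac{1}{230} \approx 0.0043478$
$N{\left(D,c \right)} = 18 D$ ($N{\left(D,c \right)} = 9 \left(\left(D + 0\right) + D\right) = 9 \left(D + D\right) = 9 \cdot 2 D = 18 D$)
$-219231 - \left(-157745 + N{\left(-413,M \right)}\right) = -219231 - \left(-157745 + 18 \left(-413\right)\right) = -219231 - \left(-157745 - 7434\right) = -219231 - -165179 = -219231 + 165179 = -54052$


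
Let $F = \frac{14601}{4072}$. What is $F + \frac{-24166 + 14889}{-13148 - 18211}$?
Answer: $\frac{495648703}{127693848} \approx 3.8815$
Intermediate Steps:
$F = \frac{14601}{4072}$ ($F = 14601 \cdot \frac{1}{4072} = \frac{14601}{4072} \approx 3.5857$)
$F + \frac{-24166 + 14889}{-13148 - 18211} = \frac{14601}{4072} + \frac{-24166 + 14889}{-13148 - 18211} = \frac{14601}{4072} - \frac{9277}{-31359} = \frac{14601}{4072} - - \frac{9277}{31359} = \frac{14601}{4072} + \frac{9277}{31359} = \frac{495648703}{127693848}$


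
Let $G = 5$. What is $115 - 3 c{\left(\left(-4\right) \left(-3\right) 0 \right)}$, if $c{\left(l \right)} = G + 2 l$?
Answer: $100$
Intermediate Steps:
$c{\left(l \right)} = 5 + 2 l$
$115 - 3 c{\left(\left(-4\right) \left(-3\right) 0 \right)} = 115 - 3 \left(5 + 2 \left(-4\right) \left(-3\right) 0\right) = 115 - 3 \left(5 + 2 \cdot 12 \cdot 0\right) = 115 - 3 \left(5 + 2 \cdot 0\right) = 115 - 3 \left(5 + 0\right) = 115 - 15 = 100$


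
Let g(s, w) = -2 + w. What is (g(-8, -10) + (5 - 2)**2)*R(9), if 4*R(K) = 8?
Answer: -6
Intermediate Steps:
R(K) = 2 (R(K) = (1/4)*8 = 2)
(g(-8, -10) + (5 - 2)**2)*R(9) = ((-2 - 10) + (5 - 2)**2)*2 = (-12 + 3**2)*2 = (-12 + 9)*2 = -3*2 = -6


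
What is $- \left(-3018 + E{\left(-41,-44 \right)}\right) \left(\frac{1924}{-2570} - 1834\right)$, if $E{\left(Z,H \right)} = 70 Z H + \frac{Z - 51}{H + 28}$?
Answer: $\frac{290622457323}{1285} \approx 2.2617 \cdot 10^{8}$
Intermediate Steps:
$E{\left(Z,H \right)} = \frac{-51 + Z}{28 + H} + 70 H Z$ ($E{\left(Z,H \right)} = 70 H Z + \frac{-51 + Z}{28 + H} = \frac{-51 + Z}{28 + H} + 70 H Z$)
$- \left(-3018 + E{\left(-41,-44 \right)}\right) \left(\frac{1924}{-2570} - 1834\right) = - \left(-3018 + \frac{-51 - 41 + 70 \left(-41\right) \left(-44\right)^{2} + 1960 \left(-44\right) \left(-41\right)}{28 - 44}\right) \left(\frac{1924}{-2570} - 1834\right) = - \left(-3018 + \frac{-51 - 41 + 70 \left(-41\right) 1936 + 3535840}{-16}\right) \left(1924 \left(- \frac{1}{2570}\right) - 1834\right) = - \left(-3018 - \frac{-51 - 41 - 5556320 + 3535840}{16}\right) \left(- \frac{962}{1285} - 1834\right) = - \frac{\left(-3018 - - \frac{505143}{4}\right) \left(-2357652\right)}{1285} = - \frac{\left(-3018 + \frac{505143}{4}\right) \left(-2357652\right)}{1285} = - \frac{493071 \left(-2357652\right)}{4 \cdot 1285} = \left(-1\right) \left(- \frac{290622457323}{1285}\right) = \frac{290622457323}{1285}$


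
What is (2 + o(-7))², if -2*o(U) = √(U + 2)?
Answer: (4 - I*√5)²/4 ≈ 2.75 - 4.4721*I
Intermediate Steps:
o(U) = -√(2 + U)/2 (o(U) = -√(U + 2)/2 = -√(2 + U)/2)
(2 + o(-7))² = (2 - √(2 - 7)/2)² = (2 - I*√5/2)²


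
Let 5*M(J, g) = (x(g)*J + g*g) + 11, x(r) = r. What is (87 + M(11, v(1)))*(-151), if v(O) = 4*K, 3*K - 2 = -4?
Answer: -575914/45 ≈ -12798.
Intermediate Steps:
K = -2/3 (K = 2/3 + (1/3)*(-4) = 2/3 - 4/3 = -2/3 ≈ -0.66667)
v(O) = -8/3 (v(O) = 4*(-2/3) = -8/3)
M(J, g) = 11/5 + g**2/5 + J*g/5 (M(J, g) = ((g*J + g*g) + 11)/5 = ((J*g + g**2) + 11)/5 = ((g**2 + J*g) + 11)/5 = (11 + g**2 + J*g)/5 = 11/5 + g**2/5 + J*g/5)
(87 + M(11, v(1)))*(-151) = (87 + (11/5 + (-8/3)**2/5 + (1/5)*11*(-8/3)))*(-151) = (87 + (11/5 + (1/5)*(64/9) - 88/15))*(-151) = (87 + (11/5 + 64/45 - 88/15))*(-151) = (87 - 101/45)*(-151) = (3814/45)*(-151) = -575914/45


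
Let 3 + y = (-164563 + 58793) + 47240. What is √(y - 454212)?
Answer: I*√512745 ≈ 716.06*I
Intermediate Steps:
y = -58533 (y = -3 + ((-164563 + 58793) + 47240) = -3 + (-105770 + 47240) = -3 - 58530 = -58533)
√(y - 454212) = √(-58533 - 454212) = √(-512745) = I*√512745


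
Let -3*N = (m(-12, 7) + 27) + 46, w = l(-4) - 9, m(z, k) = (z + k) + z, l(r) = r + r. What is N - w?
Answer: -5/3 ≈ -1.6667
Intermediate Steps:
l(r) = 2*r
m(z, k) = k + 2*z (m(z, k) = (k + z) + z = k + 2*z)
w = -17 (w = 2*(-4) - 9 = -8 - 9 = -17)
N = -56/3 (N = -(((7 + 2*(-12)) + 27) + 46)/3 = -(((7 - 24) + 27) + 46)/3 = -((-17 + 27) + 46)/3 = -(10 + 46)/3 = -⅓*56 = -56/3 ≈ -18.667)
N - w = -56/3 - 1*(-17) = -56/3 + 17 = -5/3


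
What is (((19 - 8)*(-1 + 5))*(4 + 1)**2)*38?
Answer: 41800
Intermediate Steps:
(((19 - 8)*(-1 + 5))*(4 + 1)**2)*38 = ((11*4)*5**2)*38 = (44*25)*38 = 1100*38 = 41800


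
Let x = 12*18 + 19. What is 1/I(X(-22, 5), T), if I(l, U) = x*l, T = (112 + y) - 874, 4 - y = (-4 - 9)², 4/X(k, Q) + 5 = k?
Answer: -27/940 ≈ -0.028723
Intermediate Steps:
X(k, Q) = 4/(-5 + k)
y = -165 (y = 4 - (-4 - 9)² = 4 - 1*(-13)² = 4 - 1*169 = 4 - 169 = -165)
x = 235 (x = 216 + 19 = 235)
T = -927 (T = (112 - 165) - 874 = -53 - 874 = -927)
I(l, U) = 235*l
1/I(X(-22, 5), T) = 1/(235*(4/(-5 - 22))) = 1/(235*(4/(-27))) = 1/(235*(4*(-1/27))) = 1/(235*(-4/27)) = 1/(-940/27) = -27/940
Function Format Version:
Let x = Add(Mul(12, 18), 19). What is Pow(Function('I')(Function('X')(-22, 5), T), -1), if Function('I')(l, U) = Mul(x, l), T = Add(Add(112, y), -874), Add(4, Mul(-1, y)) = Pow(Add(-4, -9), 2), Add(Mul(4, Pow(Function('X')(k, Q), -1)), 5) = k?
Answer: Rational(-27, 940) ≈ -0.028723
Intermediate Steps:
Function('X')(k, Q) = Mul(4, Pow(Add(-5, k), -1))
y = -165 (y = Add(4, Mul(-1, Pow(Add(-4, -9), 2))) = Add(4, Mul(-1, Pow(-13, 2))) = Add(4, Mul(-1, 169)) = Add(4, -169) = -165)
x = 235 (x = Add(216, 19) = 235)
T = -927 (T = Add(Add(112, -165), -874) = Add(-53, -874) = -927)
Function('I')(l, U) = Mul(235, l)
Pow(Function('I')(Function('X')(-22, 5), T), -1) = Pow(Mul(235, Mul(4, Pow(Add(-5, -22), -1))), -1) = Pow(Mul(235, Mul(4, Pow(-27, -1))), -1) = Pow(Mul(235, Mul(4, Rational(-1, 27))), -1) = Pow(Mul(235, Rational(-4, 27)), -1) = Pow(Rational(-940, 27), -1) = Rational(-27, 940)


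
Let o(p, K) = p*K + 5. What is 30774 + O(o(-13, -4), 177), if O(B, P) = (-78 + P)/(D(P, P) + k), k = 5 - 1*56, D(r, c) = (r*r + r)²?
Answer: 10182377870163/330875995 ≈ 30774.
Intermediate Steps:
D(r, c) = (r + r²)² (D(r, c) = (r² + r)² = (r + r²)²)
o(p, K) = 5 + K*p (o(p, K) = K*p + 5 = 5 + K*p)
k = -51 (k = 5 - 56 = -51)
O(B, P) = (-78 + P)/(-51 + P²*(1 + P)²) (O(B, P) = (-78 + P)/(P²*(1 + P)² - 51) = (-78 + P)/(-51 + P²*(1 + P)²))
30774 + O(o(-13, -4), 177) = 30774 + (-78 + 177)/(-51 + 177²*(1 + 177)²) = 30774 + 99/(-51 + 31329*178²) = 30774 + 99/(-51 + 31329*31684) = 30774 + 99/(-51 + 992628036) = 30774 + 99/992627985 = 30774 + (1/992627985)*99 = 30774 + 33/330875995 = 10182377870163/330875995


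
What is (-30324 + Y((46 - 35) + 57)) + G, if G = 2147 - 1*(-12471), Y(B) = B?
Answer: -15638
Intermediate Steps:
G = 14618 (G = 2147 + 12471 = 14618)
(-30324 + Y((46 - 35) + 57)) + G = (-30324 + ((46 - 35) + 57)) + 14618 = (-30324 + (11 + 57)) + 14618 = (-30324 + 68) + 14618 = -30256 + 14618 = -15638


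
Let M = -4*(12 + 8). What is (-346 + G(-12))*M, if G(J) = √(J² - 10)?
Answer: 27680 - 80*√134 ≈ 26754.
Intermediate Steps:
G(J) = √(-10 + J²)
M = -80 (M = -4*20 = -80)
(-346 + G(-12))*M = (-346 + √(-10 + (-12)²))*(-80) = (-346 + √(-10 + 144))*(-80) = (-346 + √134)*(-80) = 27680 - 80*√134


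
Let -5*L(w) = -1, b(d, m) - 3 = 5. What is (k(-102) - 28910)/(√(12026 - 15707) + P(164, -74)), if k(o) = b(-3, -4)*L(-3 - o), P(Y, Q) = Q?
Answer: 10696108/45785 + 433626*I*√409/45785 ≈ 233.62 + 191.54*I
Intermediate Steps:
b(d, m) = 8 (b(d, m) = 3 + 5 = 8)
L(w) = ⅕ (L(w) = -⅕*(-1) = ⅕)
k(o) = 8/5 (k(o) = 8*(⅕) = 8/5)
(k(-102) - 28910)/(√(12026 - 15707) + P(164, -74)) = (8/5 - 28910)/(√(12026 - 15707) - 74) = -144542/(5*(√(-3681) - 74)) = -144542/(5*(3*I*√409 - 74)) = -144542/(5*(-74 + 3*I*√409))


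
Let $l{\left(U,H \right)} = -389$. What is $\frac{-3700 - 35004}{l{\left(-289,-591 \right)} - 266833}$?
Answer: $\frac{19352}{133611} \approx 0.14484$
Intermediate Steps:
$\frac{-3700 - 35004}{l{\left(-289,-591 \right)} - 266833} = \frac{-3700 - 35004}{-389 - 266833} = - \frac{38704}{-267222} = \left(-38704\right) \left(- \frac{1}{267222}\right) = \frac{19352}{133611}$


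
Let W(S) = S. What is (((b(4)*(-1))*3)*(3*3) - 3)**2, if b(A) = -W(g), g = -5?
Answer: 19044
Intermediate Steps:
b(A) = 5 (b(A) = -1*(-5) = 5)
(((b(4)*(-1))*3)*(3*3) - 3)**2 = (((5*(-1))*3)*(3*3) - 3)**2 = (-5*3*9 - 3)**2 = (-15*9 - 3)**2 = (-135 - 3)**2 = (-138)**2 = 19044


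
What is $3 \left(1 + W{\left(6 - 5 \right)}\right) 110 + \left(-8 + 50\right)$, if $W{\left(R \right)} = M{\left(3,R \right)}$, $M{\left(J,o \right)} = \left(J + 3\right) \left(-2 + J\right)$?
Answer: $2352$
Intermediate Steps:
$M{\left(J,o \right)} = \left(-2 + J\right) \left(3 + J\right)$ ($M{\left(J,o \right)} = \left(3 + J\right) \left(-2 + J\right) = \left(-2 + J\right) \left(3 + J\right)$)
$W{\left(R \right)} = 6$ ($W{\left(R \right)} = -6 + 3 + 3^{2} = -6 + 3 + 9 = 6$)
$3 \left(1 + W{\left(6 - 5 \right)}\right) 110 + \left(-8 + 50\right) = 3 \left(1 + 6\right) 110 + \left(-8 + 50\right) = 3 \cdot 7 \cdot 110 + 42 = 21 \cdot 110 + 42 = 2310 + 42 = 2352$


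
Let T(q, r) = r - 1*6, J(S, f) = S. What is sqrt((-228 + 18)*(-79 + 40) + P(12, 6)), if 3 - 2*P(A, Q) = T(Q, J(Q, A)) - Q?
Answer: 3*sqrt(3642)/2 ≈ 90.523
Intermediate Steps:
T(q, r) = -6 + r (T(q, r) = r - 6 = -6 + r)
P(A, Q) = 9/2 (P(A, Q) = 3/2 - ((-6 + Q) - Q)/2 = 3/2 - 1/2*(-6) = 3/2 + 3 = 9/2)
sqrt((-228 + 18)*(-79 + 40) + P(12, 6)) = sqrt((-228 + 18)*(-79 + 40) + 9/2) = sqrt(-210*(-39) + 9/2) = sqrt(8190 + 9/2) = sqrt(16389/2) = 3*sqrt(3642)/2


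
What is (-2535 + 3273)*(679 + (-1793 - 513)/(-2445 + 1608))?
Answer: 46791578/93 ≈ 5.0314e+5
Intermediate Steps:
(-2535 + 3273)*(679 + (-1793 - 513)/(-2445 + 1608)) = 738*(679 - 2306/(-837)) = 738*(679 - 2306*(-1/837)) = 738*(679 + 2306/837) = 738*(570629/837) = 46791578/93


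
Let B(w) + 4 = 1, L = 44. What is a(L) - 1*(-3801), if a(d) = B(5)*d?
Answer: 3669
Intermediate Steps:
B(w) = -3 (B(w) = -4 + 1 = -3)
a(d) = -3*d
a(L) - 1*(-3801) = -3*44 - 1*(-3801) = -132 + 3801 = 3669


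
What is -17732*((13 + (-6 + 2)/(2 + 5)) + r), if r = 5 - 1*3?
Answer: -1790932/7 ≈ -2.5585e+5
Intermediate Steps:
r = 2 (r = 5 - 3 = 2)
-17732*((13 + (-6 + 2)/(2 + 5)) + r) = -17732*((13 + (-6 + 2)/(2 + 5)) + 2) = -17732*((13 - 4/7) + 2) = -17732*(87/7 + 2) = -17732*101/7 = -1790932/7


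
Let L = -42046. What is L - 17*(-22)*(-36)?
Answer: -55510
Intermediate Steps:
L - 17*(-22)*(-36) = -42046 - 17*(-22)*(-36) = -42046 + 374*(-36) = -42046 - 13464 = -55510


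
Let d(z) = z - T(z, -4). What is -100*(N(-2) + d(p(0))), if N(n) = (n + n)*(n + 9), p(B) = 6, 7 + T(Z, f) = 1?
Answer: 1600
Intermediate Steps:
T(Z, f) = -6 (T(Z, f) = -7 + 1 = -6)
d(z) = 6 + z (d(z) = z - 1*(-6) = z + 6 = 6 + z)
N(n) = 2*n*(9 + n) (N(n) = (2*n)*(9 + n) = 2*n*(9 + n))
-100*(N(-2) + d(p(0))) = -100*(2*(-2)*(9 - 2) + (6 + 6)) = -100*(2*(-2)*7 + 12) = -100*(-28 + 12) = -100*(-16) = 1600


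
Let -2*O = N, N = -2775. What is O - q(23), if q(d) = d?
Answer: 2729/2 ≈ 1364.5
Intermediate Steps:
O = 2775/2 (O = -½*(-2775) = 2775/2 ≈ 1387.5)
O - q(23) = 2775/2 - 1*23 = 2775/2 - 23 = 2729/2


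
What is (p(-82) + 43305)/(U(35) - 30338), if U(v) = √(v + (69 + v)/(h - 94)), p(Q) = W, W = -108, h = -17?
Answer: -145466675046/102163757303 - 43197*√419691/102163757303 ≈ -1.4241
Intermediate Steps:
p(Q) = -108
U(v) = √(-23/37 + 110*v/111) (U(v) = √(v + (69 + v)/(-17 - 94)) = √(v + (69 + v)/(-111)) = √(v + (69 + v)*(-1/111)) = √(v + (-23/37 - v/111)) = √(-23/37 + 110*v/111))
(p(-82) + 43305)/(U(35) - 30338) = (-108 + 43305)/(√(-7659 + 12210*35)/111 - 30338) = 43197/(√(-7659 + 427350)/111 - 30338) = 43197/(√419691/111 - 30338) = 43197/(-30338 + √419691/111)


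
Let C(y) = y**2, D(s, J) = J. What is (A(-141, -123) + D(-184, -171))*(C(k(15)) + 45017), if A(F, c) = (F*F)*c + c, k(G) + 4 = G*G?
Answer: -229544474706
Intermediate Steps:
k(G) = -4 + G**2 (k(G) = -4 + G*G = -4 + G**2)
A(F, c) = c + c*F**2 (A(F, c) = F**2*c + c = c*F**2 + c = c + c*F**2)
(A(-141, -123) + D(-184, -171))*(C(k(15)) + 45017) = (-123*(1 + (-141)**2) - 171)*((-4 + 15**2)**2 + 45017) = (-123*(1 + 19881) - 171)*((-4 + 225)**2 + 45017) = (-123*19882 - 171)*(221**2 + 45017) = (-2445486 - 171)*(48841 + 45017) = -2445657*93858 = -229544474706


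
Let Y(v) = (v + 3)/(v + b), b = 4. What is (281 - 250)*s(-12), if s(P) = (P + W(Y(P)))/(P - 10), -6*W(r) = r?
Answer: 6045/352 ≈ 17.173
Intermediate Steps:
Y(v) = (3 + v)/(4 + v) (Y(v) = (v + 3)/(v + 4) = (3 + v)/(4 + v))
W(r) = -r/6
s(P) = (P - (3 + P)/(6*(4 + P)))/(-10 + P) (s(P) = (P - (3 + P)/(6*(4 + P)))/(P - 10) = (P - (3 + P)/(6*(4 + P)))/(-10 + P))
(281 - 250)*s(-12) = (281 - 250)*((-3 - 1*(-12) + 6*(-12)*(4 - 12))/(6*(-10 - 12)*(4 - 12))) = 31*((1/6)*(-3 + 12 + 6*(-12)*(-8))/(-22*(-8))) = 31*((1/6)*(-1/22)*(-1/8)*(-3 + 12 + 576)) = 31*((1/6)*(-1/22)*(-1/8)*585) = 31*(195/352) = 6045/352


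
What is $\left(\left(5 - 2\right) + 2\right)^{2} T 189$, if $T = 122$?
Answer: $576450$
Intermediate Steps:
$\left(\left(5 - 2\right) + 2\right)^{2} T 189 = \left(\left(5 - 2\right) + 2\right)^{2} \cdot 122 \cdot 189 = \left(3 + 2\right)^{2} \cdot 122 \cdot 189 = 5^{2} \cdot 122 \cdot 189 = 25 \cdot 122 \cdot 189 = 3050 \cdot 189 = 576450$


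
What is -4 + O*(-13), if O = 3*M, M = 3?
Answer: -121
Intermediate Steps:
O = 9 (O = 3*3 = 9)
-4 + O*(-13) = -4 + 9*(-13) = -4 - 117 = -121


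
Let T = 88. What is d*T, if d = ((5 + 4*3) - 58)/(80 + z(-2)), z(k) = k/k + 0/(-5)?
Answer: -3608/81 ≈ -44.543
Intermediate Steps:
z(k) = 1 (z(k) = 1 + 0*(-⅕) = 1 + 0 = 1)
d = -41/81 (d = ((5 + 4*3) - 58)/(80 + 1) = ((5 + 12) - 58)/81 = (17 - 58)*(1/81) = -41*1/81 = -41/81 ≈ -0.50617)
d*T = -41/81*88 = -3608/81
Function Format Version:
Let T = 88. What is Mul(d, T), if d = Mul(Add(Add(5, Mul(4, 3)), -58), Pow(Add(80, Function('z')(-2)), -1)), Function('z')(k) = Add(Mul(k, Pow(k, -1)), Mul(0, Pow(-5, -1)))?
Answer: Rational(-3608, 81) ≈ -44.543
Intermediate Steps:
Function('z')(k) = 1 (Function('z')(k) = Add(1, Mul(0, Rational(-1, 5))) = Add(1, 0) = 1)
d = Rational(-41, 81) (d = Mul(Add(Add(5, Mul(4, 3)), -58), Pow(Add(80, 1), -1)) = Mul(Add(Add(5, 12), -58), Pow(81, -1)) = Mul(Add(17, -58), Rational(1, 81)) = Mul(-41, Rational(1, 81)) = Rational(-41, 81) ≈ -0.50617)
Mul(d, T) = Mul(Rational(-41, 81), 88) = Rational(-3608, 81)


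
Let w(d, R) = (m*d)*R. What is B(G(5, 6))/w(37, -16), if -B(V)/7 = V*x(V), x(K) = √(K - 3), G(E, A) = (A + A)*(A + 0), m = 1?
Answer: 63*√69/74 ≈ 7.0719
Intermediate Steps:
G(E, A) = 2*A² (G(E, A) = (2*A)*A = 2*A²)
x(K) = √(-3 + K)
w(d, R) = R*d (w(d, R) = (1*d)*R = d*R = R*d)
B(V) = -7*V*√(-3 + V)
B(G(5, 6))/w(37, -16) = (-7*2*6²*√(-3 + 2*6²))/((-16*37)) = -7*2*36*√(-3 + 2*36)/(-592) = -7*72*√(-3 + 72)*(-1/592) = -7*72*√69*(-1/592) = -504*√69*(-1/592) = 63*√69/74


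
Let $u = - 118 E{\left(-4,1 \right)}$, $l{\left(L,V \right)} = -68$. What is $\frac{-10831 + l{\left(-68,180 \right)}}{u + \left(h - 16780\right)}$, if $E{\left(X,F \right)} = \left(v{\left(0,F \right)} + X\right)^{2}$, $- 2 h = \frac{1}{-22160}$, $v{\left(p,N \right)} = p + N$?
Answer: $\frac{161014560}{263585813} \approx 0.61086$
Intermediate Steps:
$v{\left(p,N \right)} = N + p$
$h = \frac{1}{44320}$ ($h = - \frac{1}{2 \left(-22160\right)} = \left(- \frac{1}{2}\right) \left(- \frac{1}{22160}\right) = \frac{1}{44320} \approx 2.2563 \cdot 10^{-5}$)
$E{\left(X,F \right)} = \left(F + X\right)^{2}$ ($E{\left(X,F \right)} = \left(\left(F + 0\right) + X\right)^{2} = \left(F + X\right)^{2}$)
$u = -1062$ ($u = - 118 \left(1 - 4\right)^{2} = - 118 \left(-3\right)^{2} = \left(-118\right) 9 = -1062$)
$\frac{-10831 + l{\left(-68,180 \right)}}{u + \left(h - 16780\right)} = \frac{-10831 - 68}{-1062 + \left(\frac{1}{44320} - 16780\right)} = - \frac{10899}{-1062 + \left(\frac{1}{44320} - 16780\right)} = - \frac{10899}{-1062 - \frac{743689599}{44320}} = - \frac{10899}{- \frac{790757439}{44320}} = \left(-10899\right) \left(- \frac{44320}{790757439}\right) = \frac{161014560}{263585813}$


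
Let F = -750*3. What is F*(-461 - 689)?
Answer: 2587500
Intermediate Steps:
F = -2250
F*(-461 - 689) = -2250*(-461 - 689) = -2250*(-1150) = 2587500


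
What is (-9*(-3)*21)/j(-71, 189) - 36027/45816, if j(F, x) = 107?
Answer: 7374261/1634104 ≈ 4.5127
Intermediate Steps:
(-9*(-3)*21)/j(-71, 189) - 36027/45816 = (-9*(-3)*21)/107 - 36027/45816 = (27*21)*(1/107) - 36027*1/45816 = 567*(1/107) - 12009/15272 = 567/107 - 12009/15272 = 7374261/1634104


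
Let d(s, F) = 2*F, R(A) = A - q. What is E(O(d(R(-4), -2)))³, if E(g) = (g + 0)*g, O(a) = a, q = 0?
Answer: 4096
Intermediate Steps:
R(A) = A (R(A) = A - 1*0 = A + 0 = A)
E(g) = g² (E(g) = g*g = g²)
E(O(d(R(-4), -2)))³ = ((2*(-2))²)³ = ((-4)²)³ = 16³ = 4096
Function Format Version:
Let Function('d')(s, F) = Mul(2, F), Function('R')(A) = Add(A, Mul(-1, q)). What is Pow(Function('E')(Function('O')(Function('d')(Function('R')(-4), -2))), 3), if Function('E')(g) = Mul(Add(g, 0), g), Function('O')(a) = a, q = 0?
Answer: 4096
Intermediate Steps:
Function('R')(A) = A (Function('R')(A) = Add(A, Mul(-1, 0)) = Add(A, 0) = A)
Function('E')(g) = Pow(g, 2) (Function('E')(g) = Mul(g, g) = Pow(g, 2))
Pow(Function('E')(Function('O')(Function('d')(Function('R')(-4), -2))), 3) = Pow(Pow(Mul(2, -2), 2), 3) = Pow(Pow(-4, 2), 3) = Pow(16, 3) = 4096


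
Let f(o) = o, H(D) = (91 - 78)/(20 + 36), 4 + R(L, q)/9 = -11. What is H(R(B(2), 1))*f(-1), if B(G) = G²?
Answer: -13/56 ≈ -0.23214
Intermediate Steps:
R(L, q) = -135 (R(L, q) = -36 + 9*(-11) = -36 - 99 = -135)
H(D) = 13/56
H(R(B(2), 1))*f(-1) = (13/56)*(-1) = -13/56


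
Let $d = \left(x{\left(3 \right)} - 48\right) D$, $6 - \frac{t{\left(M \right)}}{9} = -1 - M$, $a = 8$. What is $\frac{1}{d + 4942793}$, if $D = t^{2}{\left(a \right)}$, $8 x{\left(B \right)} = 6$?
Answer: $\frac{4}{16326647} \approx 2.45 \cdot 10^{-7}$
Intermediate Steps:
$t{\left(M \right)} = 63 + 9 M$ ($t{\left(M \right)} = 54 - 9 \left(-1 - M\right) = 54 + \left(9 + 9 M\right) = 63 + 9 M$)
$x{\left(B \right)} = \frac{3}{4}$ ($x{\left(B \right)} = \frac{1}{8} \cdot 6 = \frac{3}{4}$)
$D = 18225$ ($D = \left(63 + 9 \cdot 8\right)^{2} = \left(63 + 72\right)^{2} = 135^{2} = 18225$)
$d = - \frac{3444525}{4}$ ($d = \left(\frac{3}{4} - 48\right) 18225 = \left(- \frac{189}{4}\right) 18225 = - \frac{3444525}{4} \approx -8.6113 \cdot 10^{5}$)
$\frac{1}{d + 4942793} = \frac{1}{- \frac{3444525}{4} + 4942793} = \frac{1}{\frac{16326647}{4}} = \frac{4}{16326647}$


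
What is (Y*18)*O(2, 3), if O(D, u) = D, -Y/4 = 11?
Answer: -1584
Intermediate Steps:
Y = -44 (Y = -4*11 = -44)
(Y*18)*O(2, 3) = -44*18*2 = -792*2 = -1584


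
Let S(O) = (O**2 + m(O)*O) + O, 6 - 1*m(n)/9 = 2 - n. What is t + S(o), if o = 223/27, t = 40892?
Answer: 30530335/729 ≈ 41880.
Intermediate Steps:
m(n) = 36 + 9*n (m(n) = 54 - 9*(2 - n) = 54 + (-18 + 9*n) = 36 + 9*n)
o = 223/27 (o = 223*(1/27) = 223/27 ≈ 8.2593)
S(O) = O + O**2 + O*(36 + 9*O) (S(O) = (O**2 + (36 + 9*O)*O) + O = (O**2 + O*(36 + 9*O)) + O = O + O**2 + O*(36 + 9*O))
t + S(o) = 40892 + 223*(37 + 10*(223/27))/27 = 40892 + 223*(37 + 2230/27)/27 = 40892 + (223/27)*(3229/27) = 40892 + 720067/729 = 30530335/729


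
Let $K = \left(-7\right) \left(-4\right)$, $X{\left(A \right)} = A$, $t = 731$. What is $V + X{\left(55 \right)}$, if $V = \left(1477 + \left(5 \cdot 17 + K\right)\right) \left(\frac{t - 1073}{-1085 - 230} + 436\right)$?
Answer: $\frac{182445341}{263} \approx 6.9371 \cdot 10^{5}$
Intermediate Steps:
$K = 28$
$V = \frac{182430876}{263}$ ($V = \left(1477 + \left(5 \cdot 17 + 28\right)\right) \left(\frac{731 - 1073}{-1085 - 230} + 436\right) = \left(1477 + \left(85 + 28\right)\right) \left(- \frac{342}{-1315} + 436\right) = \left(1477 + 113\right) \left(\left(-342\right) \left(- \frac{1}{1315}\right) + 436\right) = 1590 \left(\frac{342}{1315} + 436\right) = 1590 \cdot \frac{573682}{1315} = \frac{182430876}{263} \approx 6.9365 \cdot 10^{5}$)
$V + X{\left(55 \right)} = \frac{182430876}{263} + 55 = \frac{182445341}{263}$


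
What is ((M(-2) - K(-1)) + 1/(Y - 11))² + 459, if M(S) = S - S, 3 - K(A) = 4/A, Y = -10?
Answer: 224323/441 ≈ 508.67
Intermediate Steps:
K(A) = 3 - 4/A
M(S) = 0
((M(-2) - K(-1)) + 1/(Y - 11))² + 459 = ((0 - (3 - 4/(-1))) + 1/(-10 - 11))² + 459 = ((0 - (3 - 4*(-1))) + 1/(-21))² + 459 = ((0 - (3 + 4)) - 1/21)² + 459 = ((0 - 1*7) - 1/21)² + 459 = ((0 - 7) - 1/21)² + 459 = (-7 - 1/21)² + 459 = (-148/21)² + 459 = 21904/441 + 459 = 224323/441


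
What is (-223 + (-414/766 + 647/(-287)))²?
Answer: 616012196685649/12082626241 ≈ 50983.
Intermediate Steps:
(-223 + (-414/766 + 647/(-287)))² = (-223 + (-414*1/766 + 647*(-1/287)))² = (-223 + (-207/383 - 647/287))² = (-223 - 307210/109921)² = (-24819593/109921)² = 616012196685649/12082626241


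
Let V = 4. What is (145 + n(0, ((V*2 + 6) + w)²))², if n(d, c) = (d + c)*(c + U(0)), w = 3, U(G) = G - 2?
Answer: 6903615744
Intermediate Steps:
U(G) = -2 + G
n(d, c) = (-2 + c)*(c + d) (n(d, c) = (d + c)*(c + (-2 + 0)) = (c + d)*(c - 2) = (c + d)*(-2 + c) = (-2 + c)*(c + d))
(145 + n(0, ((V*2 + 6) + w)²))² = (145 + ((((4*2 + 6) + 3)²)² - 2*((4*2 + 6) + 3)² - 2*0 + ((4*2 + 6) + 3)²*0))² = (145 + ((((8 + 6) + 3)²)² - 2*((8 + 6) + 3)² + 0 + ((8 + 6) + 3)²*0))² = (145 + (((14 + 3)²)² - 2*(14 + 3)² + 0 + (14 + 3)²*0))² = (145 + ((17²)² - 2*17² + 0 + 17²*0))² = (145 + (289² - 2*289 + 0 + 289*0))² = (145 + (83521 - 578 + 0 + 0))² = (145 + 82943)² = 83088² = 6903615744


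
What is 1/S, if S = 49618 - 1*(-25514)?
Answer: 1/75132 ≈ 1.3310e-5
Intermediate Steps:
S = 75132 (S = 49618 + 25514 = 75132)
1/S = 1/75132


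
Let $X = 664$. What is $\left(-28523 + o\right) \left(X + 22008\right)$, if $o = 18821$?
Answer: $-219963744$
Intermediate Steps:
$\left(-28523 + o\right) \left(X + 22008\right) = \left(-28523 + 18821\right) \left(664 + 22008\right) = \left(-9702\right) 22672 = -219963744$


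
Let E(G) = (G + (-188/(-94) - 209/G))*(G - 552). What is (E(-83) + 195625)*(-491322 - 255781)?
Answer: -15220927401295/83 ≈ -1.8338e+11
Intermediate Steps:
E(G) = (-552 + G)*(2 + G - 209/G) (E(G) = (G + (-188*(-1/94) - 209/G))*(-552 + G) = (G + (2 - 209/G))*(-552 + G) = (2 + G - 209/G)*(-552 + G) = (-552 + G)*(2 + G - 209/G))
(E(-83) + 195625)*(-491322 - 255781) = ((-1313 + (-83)**2 - 550*(-83) + 115368/(-83)) + 195625)*(-491322 - 255781) = ((-1313 + 6889 + 45650 + 115368*(-1/83)) + 195625)*(-747103) = ((-1313 + 6889 + 45650 - 115368/83) + 195625)*(-747103) = (4136390/83 + 195625)*(-747103) = (20373265/83)*(-747103) = -15220927401295/83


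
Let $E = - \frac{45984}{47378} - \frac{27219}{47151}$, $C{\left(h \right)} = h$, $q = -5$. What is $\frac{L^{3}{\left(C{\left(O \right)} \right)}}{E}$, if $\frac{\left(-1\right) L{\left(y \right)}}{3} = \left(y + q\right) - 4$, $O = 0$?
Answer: $- \frac{7328374815879}{576295561} \approx -12716.0$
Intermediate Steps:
$E = - \frac{576295561}{372320013}$ ($E = \left(-45984\right) \frac{1}{47378} - \frac{9073}{15717} = - \frac{22992}{23689} - \frac{9073}{15717} = - \frac{576295561}{372320013} \approx -1.5478$)
$L{\left(y \right)} = 27 - 3 y$ ($L{\left(y \right)} = - 3 \left(\left(y - 5\right) - 4\right) = - 3 \left(\left(-5 + y\right) - 4\right) = - 3 \left(-9 + y\right) = 27 - 3 y$)
$\frac{L^{3}{\left(C{\left(O \right)} \right)}}{E} = \frac{\left(27 - 0\right)^{3}}{- \frac{576295561}{372320013}} = \left(27 + 0\right)^{3} \left(- \frac{372320013}{576295561}\right) = 27^{3} \left(- \frac{372320013}{576295561}\right) = 19683 \left(- \frac{372320013}{576295561}\right) = - \frac{7328374815879}{576295561}$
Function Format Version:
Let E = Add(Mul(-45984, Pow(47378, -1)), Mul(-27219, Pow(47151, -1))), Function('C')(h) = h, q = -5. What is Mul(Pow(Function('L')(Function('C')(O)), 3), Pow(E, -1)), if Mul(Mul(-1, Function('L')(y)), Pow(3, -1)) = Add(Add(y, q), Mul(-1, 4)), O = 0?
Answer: Rational(-7328374815879, 576295561) ≈ -12716.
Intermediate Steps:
E = Rational(-576295561, 372320013) (E = Add(Mul(-45984, Rational(1, 47378)), Mul(-27219, Rational(1, 47151))) = Add(Rational(-22992, 23689), Rational(-9073, 15717)) = Rational(-576295561, 372320013) ≈ -1.5478)
Function('L')(y) = Add(27, Mul(-3, y)) (Function('L')(y) = Mul(-3, Add(Add(y, -5), Mul(-1, 4))) = Mul(-3, Add(Add(-5, y), -4)) = Mul(-3, Add(-9, y)) = Add(27, Mul(-3, y)))
Mul(Pow(Function('L')(Function('C')(O)), 3), Pow(E, -1)) = Mul(Pow(Add(27, Mul(-3, 0)), 3), Pow(Rational(-576295561, 372320013), -1)) = Mul(Pow(Add(27, 0), 3), Rational(-372320013, 576295561)) = Mul(Pow(27, 3), Rational(-372320013, 576295561)) = Mul(19683, Rational(-372320013, 576295561)) = Rational(-7328374815879, 576295561)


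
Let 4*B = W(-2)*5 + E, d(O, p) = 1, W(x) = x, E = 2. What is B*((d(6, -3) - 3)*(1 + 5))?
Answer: 24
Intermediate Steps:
B = -2 (B = (-2*5 + 2)/4 = (-10 + 2)/4 = (¼)*(-8) = -2)
B*((d(6, -3) - 3)*(1 + 5)) = -2*(1 - 3)*(1 + 5) = -(-4)*6 = -2*(-12) = 24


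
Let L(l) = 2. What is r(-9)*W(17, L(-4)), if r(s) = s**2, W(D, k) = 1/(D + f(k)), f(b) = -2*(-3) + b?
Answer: 81/25 ≈ 3.2400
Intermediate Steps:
f(b) = 6 + b
W(D, k) = 1/(6 + D + k) (W(D, k) = 1/(D + (6 + k)) = 1/(6 + D + k))
r(-9)*W(17, L(-4)) = (-9)**2/(6 + 17 + 2) = 81/25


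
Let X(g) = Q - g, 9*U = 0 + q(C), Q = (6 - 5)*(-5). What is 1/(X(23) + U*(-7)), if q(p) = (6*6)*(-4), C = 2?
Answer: 1/84 ≈ 0.011905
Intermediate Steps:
Q = -5 (Q = 1*(-5) = -5)
q(p) = -144 (q(p) = 36*(-4) = -144)
U = -16 (U = (0 - 144)/9 = (⅑)*(-144) = -16)
X(g) = -5 - g
1/(X(23) + U*(-7)) = 1/((-5 - 1*23) - 16*(-7)) = 1/((-5 - 23) + 112) = 1/(-28 + 112) = 1/84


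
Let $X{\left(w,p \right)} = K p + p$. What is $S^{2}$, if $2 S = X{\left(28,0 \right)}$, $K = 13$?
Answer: $0$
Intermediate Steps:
$X{\left(w,p \right)} = 14 p$ ($X{\left(w,p \right)} = 13 p + p = 14 p$)
$S = 0$ ($S = \frac{14 \cdot 0}{2} = \frac{1}{2} \cdot 0 = 0$)
$S^{2} = 0^{2} = 0$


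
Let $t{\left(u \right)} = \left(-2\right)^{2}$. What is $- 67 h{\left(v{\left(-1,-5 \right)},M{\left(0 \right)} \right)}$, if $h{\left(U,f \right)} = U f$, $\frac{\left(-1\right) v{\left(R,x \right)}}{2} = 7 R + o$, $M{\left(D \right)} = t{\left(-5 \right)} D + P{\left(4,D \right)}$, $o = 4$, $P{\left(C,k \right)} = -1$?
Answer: $402$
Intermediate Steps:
$t{\left(u \right)} = 4$
$M{\left(D \right)} = -1 + 4 D$ ($M{\left(D \right)} = 4 D - 1 = -1 + 4 D$)
$v{\left(R,x \right)} = -8 - 14 R$ ($v{\left(R,x \right)} = - 2 \left(7 R + 4\right) = - 2 \left(4 + 7 R\right) = -8 - 14 R$)
$- 67 h{\left(v{\left(-1,-5 \right)},M{\left(0 \right)} \right)} = - 67 \left(-8 - -14\right) \left(-1 + 4 \cdot 0\right) = - 67 \left(-8 + 14\right) \left(-1 + 0\right) = - 67 \cdot 6 \left(-1\right) = \left(-67\right) \left(-6\right) = 402$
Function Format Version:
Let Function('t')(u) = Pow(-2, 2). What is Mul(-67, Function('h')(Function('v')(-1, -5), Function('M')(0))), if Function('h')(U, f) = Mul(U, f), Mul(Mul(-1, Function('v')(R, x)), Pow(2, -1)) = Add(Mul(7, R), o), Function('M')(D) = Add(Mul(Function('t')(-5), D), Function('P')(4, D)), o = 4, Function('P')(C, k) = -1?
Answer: 402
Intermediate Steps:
Function('t')(u) = 4
Function('M')(D) = Add(-1, Mul(4, D)) (Function('M')(D) = Add(Mul(4, D), -1) = Add(-1, Mul(4, D)))
Function('v')(R, x) = Add(-8, Mul(-14, R)) (Function('v')(R, x) = Mul(-2, Add(Mul(7, R), 4)) = Mul(-2, Add(4, Mul(7, R))) = Add(-8, Mul(-14, R)))
Mul(-67, Function('h')(Function('v')(-1, -5), Function('M')(0))) = Mul(-67, Mul(Add(-8, Mul(-14, -1)), Add(-1, Mul(4, 0)))) = Mul(-67, Mul(Add(-8, 14), Add(-1, 0))) = Mul(-67, Mul(6, -1)) = Mul(-67, -6) = 402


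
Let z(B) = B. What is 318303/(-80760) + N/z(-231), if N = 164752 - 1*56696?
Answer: -2933376851/6218520 ≈ -471.72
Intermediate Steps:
N = 108056 (N = 164752 - 56696 = 108056)
318303/(-80760) + N/z(-231) = 318303/(-80760) + 108056/(-231) = 318303*(-1/80760) + 108056*(-1/231) = -106101/26920 - 108056/231 = -2933376851/6218520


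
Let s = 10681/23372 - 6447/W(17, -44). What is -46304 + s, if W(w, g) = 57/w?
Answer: -21415771009/444068 ≈ -48226.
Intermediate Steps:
s = -853646337/444068 (s = 10681/23372 - 6447/(57/17) = 10681*(1/23372) - 6447/(57*(1/17)) = 10681/23372 - 6447/57/17 = 10681/23372 - 6447*17/57 = 10681/23372 - 36533/19 = -853646337/444068 ≈ -1922.3)
-46304 + s = -46304 - 853646337/444068 = -21415771009/444068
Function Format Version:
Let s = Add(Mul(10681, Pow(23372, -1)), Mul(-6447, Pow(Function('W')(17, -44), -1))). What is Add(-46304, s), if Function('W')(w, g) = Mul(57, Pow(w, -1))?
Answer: Rational(-21415771009, 444068) ≈ -48226.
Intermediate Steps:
s = Rational(-853646337, 444068) (s = Add(Mul(10681, Pow(23372, -1)), Mul(-6447, Pow(Mul(57, Pow(17, -1)), -1))) = Add(Mul(10681, Rational(1, 23372)), Mul(-6447, Pow(Mul(57, Rational(1, 17)), -1))) = Add(Rational(10681, 23372), Mul(-6447, Pow(Rational(57, 17), -1))) = Add(Rational(10681, 23372), Mul(-6447, Rational(17, 57))) = Add(Rational(10681, 23372), Rational(-36533, 19)) = Rational(-853646337, 444068) ≈ -1922.3)
Add(-46304, s) = Add(-46304, Rational(-853646337, 444068)) = Rational(-21415771009, 444068)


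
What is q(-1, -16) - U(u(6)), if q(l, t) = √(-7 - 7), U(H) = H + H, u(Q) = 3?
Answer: -6 + I*√14 ≈ -6.0 + 3.7417*I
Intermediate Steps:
U(H) = 2*H
q(l, t) = I*√14 (q(l, t) = √(-14) = I*√14)
q(-1, -16) - U(u(6)) = I*√14 - 2*3 = I*√14 - 1*6 = I*√14 - 6 = -6 + I*√14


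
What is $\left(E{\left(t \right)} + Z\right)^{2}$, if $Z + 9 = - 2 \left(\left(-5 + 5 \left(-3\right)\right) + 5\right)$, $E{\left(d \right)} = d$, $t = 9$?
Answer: $900$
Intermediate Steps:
$Z = 21$ ($Z = -9 - 2 \left(\left(-5 + 5 \left(-3\right)\right) + 5\right) = -9 - 2 \left(\left(-5 - 15\right) + 5\right) = -9 - 2 \left(-20 + 5\right) = -9 - -30 = -9 + 30 = 21$)
$\left(E{\left(t \right)} + Z\right)^{2} = \left(9 + 21\right)^{2} = 30^{2} = 900$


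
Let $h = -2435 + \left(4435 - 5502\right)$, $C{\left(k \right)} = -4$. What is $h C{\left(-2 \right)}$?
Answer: $14008$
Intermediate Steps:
$h = -3502$ ($h = -2435 + \left(4435 - 5502\right) = -2435 - 1067 = -3502$)
$h C{\left(-2 \right)} = \left(-3502\right) \left(-4\right) = 14008$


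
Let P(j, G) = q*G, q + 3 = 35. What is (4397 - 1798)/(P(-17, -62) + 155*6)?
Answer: -2599/1054 ≈ -2.4658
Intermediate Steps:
q = 32 (q = -3 + 35 = 32)
P(j, G) = 32*G
(4397 - 1798)/(P(-17, -62) + 155*6) = (4397 - 1798)/(32*(-62) + 155*6) = 2599/(-1984 + 930) = 2599/(-1054) = 2599*(-1/1054) = -2599/1054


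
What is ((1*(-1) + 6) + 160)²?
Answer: 27225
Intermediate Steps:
((1*(-1) + 6) + 160)² = ((-1 + 6) + 160)² = (5 + 160)² = 165² = 27225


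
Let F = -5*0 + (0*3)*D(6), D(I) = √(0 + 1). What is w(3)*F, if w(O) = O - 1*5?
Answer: 0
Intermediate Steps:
D(I) = 1 (D(I) = √1 = 1)
w(O) = -5 + O (w(O) = O - 5 = -5 + O)
F = 0 (F = -5*0 + (0*3)*1 = 0 + 0*1 = 0 + 0 = 0)
w(3)*F = (-5 + 3)*0 = -2*0 = 0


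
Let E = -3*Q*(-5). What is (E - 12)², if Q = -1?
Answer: 729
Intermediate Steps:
E = -15 (E = -3*(-1)*(-5) = 3*(-5) = -15)
(E - 12)² = (-15 - 12)² = (-27)² = 729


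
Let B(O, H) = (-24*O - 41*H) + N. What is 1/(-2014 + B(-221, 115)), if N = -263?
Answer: -1/1688 ≈ -0.00059242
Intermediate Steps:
B(O, H) = -263 - 41*H - 24*O (B(O, H) = (-24*O - 41*H) - 263 = (-41*H - 24*O) - 263 = -263 - 41*H - 24*O)
1/(-2014 + B(-221, 115)) = 1/(-2014 + (-263 - 41*115 - 24*(-221))) = 1/(-2014 + (-263 - 4715 + 5304)) = 1/(-2014 + 326) = 1/(-1688) = -1/1688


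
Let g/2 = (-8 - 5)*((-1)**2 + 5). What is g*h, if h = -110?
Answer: 17160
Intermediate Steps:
g = -156 (g = 2*((-8 - 5)*((-1)**2 + 5)) = 2*(-13*(1 + 5)) = 2*(-13*6) = 2*(-78) = -156)
g*h = -156*(-110) = 17160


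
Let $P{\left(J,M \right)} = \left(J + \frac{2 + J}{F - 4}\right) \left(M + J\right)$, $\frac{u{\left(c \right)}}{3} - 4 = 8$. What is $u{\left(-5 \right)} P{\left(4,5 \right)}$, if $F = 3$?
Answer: $-648$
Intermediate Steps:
$u{\left(c \right)} = 36$ ($u{\left(c \right)} = 12 + 3 \cdot 8 = 12 + 24 = 36$)
$P{\left(J,M \right)} = - 2 J - 2 M$ ($P{\left(J,M \right)} = \left(J + \frac{2 + J}{3 - 4}\right) \left(M + J\right) = \left(J + \frac{2 + J}{-1}\right) \left(J + M\right) = \left(J + \left(2 + J\right) \left(-1\right)\right) \left(J + M\right) = \left(J - \left(2 + J\right)\right) \left(J + M\right) = - 2 \left(J + M\right) = - 2 J - 2 M$)
$u{\left(-5 \right)} P{\left(4,5 \right)} = 36 \left(\left(-2\right) 4 - 10\right) = 36 \left(-8 - 10\right) = 36 \left(-18\right) = -648$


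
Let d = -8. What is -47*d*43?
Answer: 16168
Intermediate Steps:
-47*d*43 = -47*(-8)*43 = 376*43 = 16168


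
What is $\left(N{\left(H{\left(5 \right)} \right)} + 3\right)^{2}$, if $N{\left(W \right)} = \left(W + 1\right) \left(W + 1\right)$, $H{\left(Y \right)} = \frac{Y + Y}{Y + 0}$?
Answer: $144$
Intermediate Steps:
$H{\left(Y \right)} = 2$ ($H{\left(Y \right)} = \frac{2 Y}{Y} = 2$)
$N{\left(W \right)} = \left(1 + W\right)^{2}$ ($N{\left(W \right)} = \left(1 + W\right) \left(1 + W\right) = \left(1 + W\right)^{2}$)
$\left(N{\left(H{\left(5 \right)} \right)} + 3\right)^{2} = \left(\left(1 + 2\right)^{2} + 3\right)^{2} = \left(3^{2} + 3\right)^{2} = \left(9 + 3\right)^{2} = 12^{2} = 144$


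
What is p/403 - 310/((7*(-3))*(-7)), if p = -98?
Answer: -139336/59241 ≈ -2.3520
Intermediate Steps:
p/403 - 310/((7*(-3))*(-7)) = -98/403 - 310/((7*(-3))*(-7)) = -98*1/403 - 310/((-21*(-7))) = -98/403 - 310/147 = -139336/59241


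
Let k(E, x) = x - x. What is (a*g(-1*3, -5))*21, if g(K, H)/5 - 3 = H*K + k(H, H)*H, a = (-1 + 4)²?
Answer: 17010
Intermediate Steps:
k(E, x) = 0
a = 9 (a = 3² = 9)
g(K, H) = 15 + 5*H*K (g(K, H) = 15 + 5*(H*K + 0*H) = 15 + 5*(H*K + 0) = 15 + 5*(H*K) = 15 + 5*H*K)
(a*g(-1*3, -5))*21 = (9*(15 + 5*(-5)*(-1*3)))*21 = (9*(15 + 5*(-5)*(-3)))*21 = (9*(15 + 75))*21 = (9*90)*21 = 810*21 = 17010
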